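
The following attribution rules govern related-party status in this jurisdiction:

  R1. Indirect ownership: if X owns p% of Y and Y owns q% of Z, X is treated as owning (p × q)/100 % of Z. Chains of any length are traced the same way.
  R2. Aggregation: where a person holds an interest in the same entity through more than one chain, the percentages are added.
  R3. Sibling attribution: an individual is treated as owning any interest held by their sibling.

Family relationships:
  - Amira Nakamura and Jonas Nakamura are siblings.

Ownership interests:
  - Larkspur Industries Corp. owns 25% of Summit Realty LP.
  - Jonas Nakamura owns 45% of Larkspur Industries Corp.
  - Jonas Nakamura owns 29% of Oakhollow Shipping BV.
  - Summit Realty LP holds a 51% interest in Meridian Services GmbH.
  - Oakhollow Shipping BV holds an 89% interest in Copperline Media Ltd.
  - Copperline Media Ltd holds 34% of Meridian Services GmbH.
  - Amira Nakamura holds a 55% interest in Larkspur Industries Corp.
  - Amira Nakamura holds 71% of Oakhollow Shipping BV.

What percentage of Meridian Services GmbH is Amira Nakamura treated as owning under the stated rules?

43.01%

By sibling attribution (R3), Amira Nakamura is treated as also owning Jonas Nakamura's interest in Oakhollow Shipping BV, giving 71% + 29% = 100%.
By sibling attribution (R3), Amira Nakamura is treated as also owning Jonas Nakamura's interest in Larkspur Industries Corp, giving 55% + 45% = 100%.
Chain via Oakhollow Shipping BV → Copperline Media Ltd (R1): 100% × 89% × 34% = 30.26% of Meridian Services GmbH.
Chain via Larkspur Industries Corp. → Summit Realty LP (R1): 100% × 25% × 51% = 12.75% of Meridian Services GmbH.
Aggregating (R2): 30.26% + 12.75% = 43.01%.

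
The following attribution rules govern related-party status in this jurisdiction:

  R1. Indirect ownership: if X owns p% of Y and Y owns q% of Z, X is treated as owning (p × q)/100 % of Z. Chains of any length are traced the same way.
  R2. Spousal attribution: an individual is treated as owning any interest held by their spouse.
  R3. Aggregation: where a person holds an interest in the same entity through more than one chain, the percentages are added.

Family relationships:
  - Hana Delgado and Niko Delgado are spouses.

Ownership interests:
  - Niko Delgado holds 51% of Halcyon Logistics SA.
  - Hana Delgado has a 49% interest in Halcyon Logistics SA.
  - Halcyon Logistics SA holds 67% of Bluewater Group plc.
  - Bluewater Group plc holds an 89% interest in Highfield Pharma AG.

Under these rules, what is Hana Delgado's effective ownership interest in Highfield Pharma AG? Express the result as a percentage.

By spousal attribution (R2), Hana Delgado is treated as also owning Niko Delgado's interest in Halcyon Logistics SA, giving 49% + 51% = 100%.
Chain via Halcyon Logistics SA → Bluewater Group plc (R1): 100% × 67% × 89% = 59.63% of Highfield Pharma AG.

59.63%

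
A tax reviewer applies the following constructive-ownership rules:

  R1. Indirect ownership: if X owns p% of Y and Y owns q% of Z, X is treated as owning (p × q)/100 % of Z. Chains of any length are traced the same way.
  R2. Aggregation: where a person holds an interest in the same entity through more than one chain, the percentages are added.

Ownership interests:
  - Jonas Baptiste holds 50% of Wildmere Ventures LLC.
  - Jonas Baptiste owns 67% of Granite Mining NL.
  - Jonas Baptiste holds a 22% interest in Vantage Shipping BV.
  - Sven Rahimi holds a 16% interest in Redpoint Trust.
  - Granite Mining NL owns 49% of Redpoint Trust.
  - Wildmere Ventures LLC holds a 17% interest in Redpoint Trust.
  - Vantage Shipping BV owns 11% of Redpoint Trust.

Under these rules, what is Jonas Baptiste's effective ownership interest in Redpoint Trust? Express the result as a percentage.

Chain via Granite Mining NL (R1): 67% × 49% = 32.83% of Redpoint Trust.
Chain via Vantage Shipping BV (R1): 22% × 11% = 2.42% of Redpoint Trust.
Chain via Wildmere Ventures LLC (R1): 50% × 17% = 8.5% of Redpoint Trust.
Aggregating (R2): 32.83% + 2.42% + 8.5% = 43.75%.

43.75%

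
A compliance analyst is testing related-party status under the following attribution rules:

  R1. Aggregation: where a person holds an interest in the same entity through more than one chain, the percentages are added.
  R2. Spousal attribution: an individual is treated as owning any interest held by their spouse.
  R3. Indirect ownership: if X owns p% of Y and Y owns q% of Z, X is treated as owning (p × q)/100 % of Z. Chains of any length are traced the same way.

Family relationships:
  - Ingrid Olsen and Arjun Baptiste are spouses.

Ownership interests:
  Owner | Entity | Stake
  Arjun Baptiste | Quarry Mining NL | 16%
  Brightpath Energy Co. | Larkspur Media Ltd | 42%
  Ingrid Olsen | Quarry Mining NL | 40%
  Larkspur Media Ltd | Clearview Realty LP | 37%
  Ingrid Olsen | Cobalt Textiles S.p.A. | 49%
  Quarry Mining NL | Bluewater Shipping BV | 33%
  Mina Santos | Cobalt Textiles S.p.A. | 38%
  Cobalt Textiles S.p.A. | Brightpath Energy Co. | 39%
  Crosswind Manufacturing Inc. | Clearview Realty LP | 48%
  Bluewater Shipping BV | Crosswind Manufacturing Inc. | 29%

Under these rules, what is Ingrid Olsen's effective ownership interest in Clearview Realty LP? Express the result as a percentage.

By spousal attribution (R2), Ingrid Olsen is treated as also owning Arjun Baptiste's interest in Quarry Mining NL, giving 40% + 16% = 56%.
Chain via Cobalt Textiles S.p.A. → Brightpath Energy Co. → Larkspur Media Ltd (R3): 49% × 39% × 42% × 37% = 2.969694% of Clearview Realty LP.
Chain via Quarry Mining NL → Bluewater Shipping BV → Crosswind Manufacturing Inc. (R3): 56% × 33% × 29% × 48% = 2.572416% of Clearview Realty LP.
Aggregating (R1): 2.969694% + 2.572416% = 5.54211%.

5.54211%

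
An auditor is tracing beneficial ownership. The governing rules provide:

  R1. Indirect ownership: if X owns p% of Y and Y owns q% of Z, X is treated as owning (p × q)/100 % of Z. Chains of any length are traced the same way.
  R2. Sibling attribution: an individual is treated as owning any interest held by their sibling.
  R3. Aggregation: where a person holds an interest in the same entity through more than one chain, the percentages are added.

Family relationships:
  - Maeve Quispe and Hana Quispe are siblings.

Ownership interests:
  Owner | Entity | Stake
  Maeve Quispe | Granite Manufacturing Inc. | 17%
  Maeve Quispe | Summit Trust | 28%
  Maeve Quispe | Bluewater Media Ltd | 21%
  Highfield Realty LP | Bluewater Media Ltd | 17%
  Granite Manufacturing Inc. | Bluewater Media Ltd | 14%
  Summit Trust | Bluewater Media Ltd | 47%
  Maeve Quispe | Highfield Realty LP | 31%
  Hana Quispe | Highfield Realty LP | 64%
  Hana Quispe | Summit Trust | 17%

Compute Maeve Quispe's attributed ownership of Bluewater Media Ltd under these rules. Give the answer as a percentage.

60.68%

By sibling attribution (R2), Maeve Quispe is treated as also owning Hana Quispe's interest in Highfield Realty LP, giving 31% + 64% = 95%.
By sibling attribution (R2), Maeve Quispe is treated as also owning Hana Quispe's interest in Summit Trust, giving 28% + 17% = 45%.
Chain via Highfield Realty LP (R1): 95% × 17% = 16.15% of Bluewater Media Ltd.
Chain via Granite Manufacturing Inc. (R1): 17% × 14% = 2.38% of Bluewater Media Ltd.
Chain via Summit Trust (R1): 45% × 47% = 21.15% of Bluewater Media Ltd.
Direct interest in Bluewater Media Ltd: 21%.
Aggregating (R3): 16.15% + 2.38% + 21.15% + 21% = 60.68%.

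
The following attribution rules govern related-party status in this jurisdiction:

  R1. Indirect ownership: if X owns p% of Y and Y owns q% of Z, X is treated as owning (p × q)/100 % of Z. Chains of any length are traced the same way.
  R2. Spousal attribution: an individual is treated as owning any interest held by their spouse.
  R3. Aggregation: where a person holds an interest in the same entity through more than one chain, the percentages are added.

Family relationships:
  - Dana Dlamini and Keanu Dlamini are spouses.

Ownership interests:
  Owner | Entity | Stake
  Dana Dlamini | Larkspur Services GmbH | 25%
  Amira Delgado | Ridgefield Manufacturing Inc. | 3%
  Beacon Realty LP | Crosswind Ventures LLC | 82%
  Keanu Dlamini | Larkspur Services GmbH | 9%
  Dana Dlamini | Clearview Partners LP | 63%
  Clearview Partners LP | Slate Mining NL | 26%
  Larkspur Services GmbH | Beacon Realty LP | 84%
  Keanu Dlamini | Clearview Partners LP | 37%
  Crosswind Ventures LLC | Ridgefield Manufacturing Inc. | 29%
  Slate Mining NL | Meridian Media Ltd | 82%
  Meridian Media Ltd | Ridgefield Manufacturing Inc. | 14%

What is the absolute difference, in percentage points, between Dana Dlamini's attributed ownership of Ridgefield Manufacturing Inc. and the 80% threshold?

By spousal attribution (R2), Dana Dlamini is treated as also owning Keanu Dlamini's interest in Clearview Partners LP, giving 63% + 37% = 100%.
By spousal attribution (R2), Dana Dlamini is treated as also owning Keanu Dlamini's interest in Larkspur Services GmbH, giving 25% + 9% = 34%.
Chain via Clearview Partners LP → Slate Mining NL → Meridian Media Ltd (R1): 100% × 26% × 82% × 14% = 2.9848% of Ridgefield Manufacturing Inc.
Chain via Larkspur Services GmbH → Beacon Realty LP → Crosswind Ventures LLC (R1): 34% × 84% × 82% × 29% = 6.791568% of Ridgefield Manufacturing Inc.
Aggregating (R3): 2.9848% + 6.791568% = 9.776368%.
9.776368% falls short of the 80% threshold by 70.223632 percentage points.

70.223632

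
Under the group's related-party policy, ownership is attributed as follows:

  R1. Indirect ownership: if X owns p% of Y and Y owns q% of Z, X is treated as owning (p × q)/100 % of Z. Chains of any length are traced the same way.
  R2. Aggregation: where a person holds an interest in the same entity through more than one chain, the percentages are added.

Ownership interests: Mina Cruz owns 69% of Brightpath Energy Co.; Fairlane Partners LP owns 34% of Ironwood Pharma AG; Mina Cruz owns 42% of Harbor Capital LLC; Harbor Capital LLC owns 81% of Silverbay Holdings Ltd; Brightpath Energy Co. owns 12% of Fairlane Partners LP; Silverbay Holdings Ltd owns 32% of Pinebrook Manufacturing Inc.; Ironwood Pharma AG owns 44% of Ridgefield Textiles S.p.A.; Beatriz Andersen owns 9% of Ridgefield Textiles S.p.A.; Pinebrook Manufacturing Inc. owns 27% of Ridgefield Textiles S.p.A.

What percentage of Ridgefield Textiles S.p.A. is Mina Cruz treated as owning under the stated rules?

Chain via Harbor Capital LLC → Silverbay Holdings Ltd → Pinebrook Manufacturing Inc. (R1): 42% × 81% × 32% × 27% = 2.939328% of Ridgefield Textiles S.p.A.
Chain via Brightpath Energy Co. → Fairlane Partners LP → Ironwood Pharma AG (R1): 69% × 12% × 34% × 44% = 1.238688% of Ridgefield Textiles S.p.A.
Aggregating (R2): 2.939328% + 1.238688% = 4.178016%.

4.178016%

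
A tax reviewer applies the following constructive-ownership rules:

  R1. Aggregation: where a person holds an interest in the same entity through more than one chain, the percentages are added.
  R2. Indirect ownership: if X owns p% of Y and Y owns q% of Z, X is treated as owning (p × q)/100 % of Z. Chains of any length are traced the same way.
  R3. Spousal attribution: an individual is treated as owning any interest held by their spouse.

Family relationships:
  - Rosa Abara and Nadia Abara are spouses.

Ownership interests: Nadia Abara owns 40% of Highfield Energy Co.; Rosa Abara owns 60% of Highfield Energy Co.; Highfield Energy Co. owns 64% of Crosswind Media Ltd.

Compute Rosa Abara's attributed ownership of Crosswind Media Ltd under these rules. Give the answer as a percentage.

By spousal attribution (R3), Rosa Abara is treated as also owning Nadia Abara's interest in Highfield Energy Co, giving 60% + 40% = 100%.
Chain via Highfield Energy Co. (R2): 100% × 64% = 64% of Crosswind Media Ltd.

64%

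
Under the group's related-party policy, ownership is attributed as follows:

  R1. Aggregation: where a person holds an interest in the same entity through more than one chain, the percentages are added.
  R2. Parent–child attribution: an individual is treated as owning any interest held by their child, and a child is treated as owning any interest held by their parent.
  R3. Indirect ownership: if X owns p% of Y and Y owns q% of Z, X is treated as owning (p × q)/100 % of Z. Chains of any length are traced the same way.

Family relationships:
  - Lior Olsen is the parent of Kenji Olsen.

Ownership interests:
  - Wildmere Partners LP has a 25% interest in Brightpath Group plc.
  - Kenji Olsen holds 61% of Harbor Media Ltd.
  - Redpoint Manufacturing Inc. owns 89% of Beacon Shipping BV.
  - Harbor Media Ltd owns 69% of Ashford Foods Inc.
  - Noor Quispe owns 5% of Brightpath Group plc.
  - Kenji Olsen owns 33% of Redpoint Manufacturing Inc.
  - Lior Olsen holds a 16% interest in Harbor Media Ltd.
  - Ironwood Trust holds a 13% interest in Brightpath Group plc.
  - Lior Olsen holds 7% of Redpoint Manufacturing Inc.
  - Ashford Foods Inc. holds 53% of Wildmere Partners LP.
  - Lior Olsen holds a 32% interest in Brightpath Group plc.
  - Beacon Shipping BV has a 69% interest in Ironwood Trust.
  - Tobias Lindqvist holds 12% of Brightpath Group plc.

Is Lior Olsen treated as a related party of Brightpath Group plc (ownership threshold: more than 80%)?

By parent–child attribution (R2), Lior Olsen is treated as also owning Kenji Olsen's interest in Harbor Media Ltd, giving 16% + 61% = 77%.
By parent–child attribution (R2), Lior Olsen is treated as also owning Kenji Olsen's interest in Redpoint Manufacturing Inc, giving 7% + 33% = 40%.
Chain via Harbor Media Ltd → Ashford Foods Inc. → Wildmere Partners LP (R3): 77% × 69% × 53% × 25% = 7.039725% of Brightpath Group plc.
Chain via Redpoint Manufacturing Inc. → Beacon Shipping BV → Ironwood Trust (R3): 40% × 89% × 69% × 13% = 3.19332% of Brightpath Group plc.
Direct interest in Brightpath Group plc: 32%.
Aggregating (R1): 7.039725% + 3.19332% + 32% = 42.233045%.
42.233045% does not exceed the 80% threshold, so Lior is not a related party to Brightpath Group plc.

No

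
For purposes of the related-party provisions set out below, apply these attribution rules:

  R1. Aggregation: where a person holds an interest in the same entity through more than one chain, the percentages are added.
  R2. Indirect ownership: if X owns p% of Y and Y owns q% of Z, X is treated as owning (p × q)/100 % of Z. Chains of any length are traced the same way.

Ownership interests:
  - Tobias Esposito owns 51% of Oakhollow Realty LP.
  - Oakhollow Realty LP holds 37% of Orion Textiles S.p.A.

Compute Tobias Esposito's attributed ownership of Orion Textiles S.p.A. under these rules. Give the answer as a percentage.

Chain via Oakhollow Realty LP (R2): 51% × 37% = 18.87% of Orion Textiles S.p.A.

18.87%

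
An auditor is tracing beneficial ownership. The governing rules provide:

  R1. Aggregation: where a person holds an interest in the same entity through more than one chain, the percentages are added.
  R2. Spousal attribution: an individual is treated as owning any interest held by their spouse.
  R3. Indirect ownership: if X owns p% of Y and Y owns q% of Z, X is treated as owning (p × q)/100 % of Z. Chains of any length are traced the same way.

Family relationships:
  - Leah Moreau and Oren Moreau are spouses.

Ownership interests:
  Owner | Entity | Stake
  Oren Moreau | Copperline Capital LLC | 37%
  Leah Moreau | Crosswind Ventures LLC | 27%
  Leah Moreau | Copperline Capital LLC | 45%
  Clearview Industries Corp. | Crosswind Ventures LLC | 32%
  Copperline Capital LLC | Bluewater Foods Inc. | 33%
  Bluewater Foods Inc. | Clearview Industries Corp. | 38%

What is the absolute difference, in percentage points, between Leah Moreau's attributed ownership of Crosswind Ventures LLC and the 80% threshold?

49.709504

By spousal attribution (R2), Leah Moreau is treated as also owning Oren Moreau's interest in Copperline Capital LLC, giving 45% + 37% = 82%.
Chain via Copperline Capital LLC → Bluewater Foods Inc. → Clearview Industries Corp. (R3): 82% × 33% × 38% × 32% = 3.290496% of Crosswind Ventures LLC.
Direct interest in Crosswind Ventures LLC: 27%.
Aggregating (R1): 3.290496% + 27% = 30.290496%.
30.290496% falls short of the 80% threshold by 49.709504 percentage points.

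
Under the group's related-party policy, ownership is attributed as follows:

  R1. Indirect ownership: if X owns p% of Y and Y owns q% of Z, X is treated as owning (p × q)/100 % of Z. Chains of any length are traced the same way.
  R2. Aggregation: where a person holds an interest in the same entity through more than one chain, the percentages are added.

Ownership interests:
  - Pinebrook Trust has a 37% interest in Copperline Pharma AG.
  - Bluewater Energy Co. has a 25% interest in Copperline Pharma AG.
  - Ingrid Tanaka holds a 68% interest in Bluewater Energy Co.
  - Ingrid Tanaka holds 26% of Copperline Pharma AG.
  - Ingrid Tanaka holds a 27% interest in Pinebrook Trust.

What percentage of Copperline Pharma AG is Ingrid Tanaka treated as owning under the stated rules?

52.99%

Chain via Pinebrook Trust (R1): 27% × 37% = 9.99% of Copperline Pharma AG.
Chain via Bluewater Energy Co. (R1): 68% × 25% = 17% of Copperline Pharma AG.
Direct interest in Copperline Pharma AG: 26%.
Aggregating (R2): 9.99% + 17% + 26% = 52.99%.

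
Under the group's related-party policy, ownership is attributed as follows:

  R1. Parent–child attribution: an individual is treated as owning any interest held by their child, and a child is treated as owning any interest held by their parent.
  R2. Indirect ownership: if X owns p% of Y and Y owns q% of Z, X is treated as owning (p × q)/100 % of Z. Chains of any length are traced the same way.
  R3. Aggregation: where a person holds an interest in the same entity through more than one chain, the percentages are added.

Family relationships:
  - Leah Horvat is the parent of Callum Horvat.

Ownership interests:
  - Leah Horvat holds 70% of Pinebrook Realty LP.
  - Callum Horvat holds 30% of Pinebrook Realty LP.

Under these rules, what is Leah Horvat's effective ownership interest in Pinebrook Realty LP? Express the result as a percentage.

By parent–child attribution (R1), Leah Horvat is treated as also owning Callum Horvat's interest in Pinebrook Realty LP, giving 70% + 30% = 100%.
Direct interest in Pinebrook Realty LP: 100%.

100%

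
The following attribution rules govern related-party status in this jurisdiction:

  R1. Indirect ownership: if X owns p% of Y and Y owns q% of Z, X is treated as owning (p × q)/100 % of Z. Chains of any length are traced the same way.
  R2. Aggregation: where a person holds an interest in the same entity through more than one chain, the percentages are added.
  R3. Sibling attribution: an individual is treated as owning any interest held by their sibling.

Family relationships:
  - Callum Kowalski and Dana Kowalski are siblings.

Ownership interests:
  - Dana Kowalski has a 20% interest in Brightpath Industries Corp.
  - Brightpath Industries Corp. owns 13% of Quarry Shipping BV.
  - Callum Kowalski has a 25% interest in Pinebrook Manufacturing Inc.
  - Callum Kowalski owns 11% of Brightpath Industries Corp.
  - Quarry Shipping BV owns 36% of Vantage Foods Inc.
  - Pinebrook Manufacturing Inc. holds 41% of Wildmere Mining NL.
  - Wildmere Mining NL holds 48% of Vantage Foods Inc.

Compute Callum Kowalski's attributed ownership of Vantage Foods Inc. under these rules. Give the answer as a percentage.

By sibling attribution (R3), Callum Kowalski is treated as also owning Dana Kowalski's interest in Brightpath Industries Corp, giving 11% + 20% = 31%.
Chain via Brightpath Industries Corp. → Quarry Shipping BV (R1): 31% × 13% × 36% = 1.4508% of Vantage Foods Inc.
Chain via Pinebrook Manufacturing Inc. → Wildmere Mining NL (R1): 25% × 41% × 48% = 4.92% of Vantage Foods Inc.
Aggregating (R2): 1.4508% + 4.92% = 6.3708%.

6.3708%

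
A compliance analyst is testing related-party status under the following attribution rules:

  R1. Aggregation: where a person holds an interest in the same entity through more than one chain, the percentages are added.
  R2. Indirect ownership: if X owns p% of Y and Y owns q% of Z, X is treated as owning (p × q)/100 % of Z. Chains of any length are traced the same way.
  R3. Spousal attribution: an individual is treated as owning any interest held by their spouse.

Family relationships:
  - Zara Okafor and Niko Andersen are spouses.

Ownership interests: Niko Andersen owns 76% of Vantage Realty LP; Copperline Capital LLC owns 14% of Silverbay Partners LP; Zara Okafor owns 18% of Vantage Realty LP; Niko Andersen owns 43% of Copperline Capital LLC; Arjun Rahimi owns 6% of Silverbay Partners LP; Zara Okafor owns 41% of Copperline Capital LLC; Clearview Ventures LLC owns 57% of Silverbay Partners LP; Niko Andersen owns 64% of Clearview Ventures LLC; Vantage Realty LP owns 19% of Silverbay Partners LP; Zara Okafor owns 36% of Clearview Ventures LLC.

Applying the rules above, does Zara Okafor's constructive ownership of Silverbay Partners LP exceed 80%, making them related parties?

Yes

By spousal attribution (R3), Zara Okafor is treated as also owning Niko Andersen's interest in Clearview Ventures LLC, giving 36% + 64% = 100%.
By spousal attribution (R3), Zara Okafor is treated as also owning Niko Andersen's interest in Vantage Realty LP, giving 18% + 76% = 94%.
By spousal attribution (R3), Zara Okafor is treated as also owning Niko Andersen's interest in Copperline Capital LLC, giving 41% + 43% = 84%.
Chain via Clearview Ventures LLC (R2): 100% × 57% = 57% of Silverbay Partners LP.
Chain via Vantage Realty LP (R2): 94% × 19% = 17.86% of Silverbay Partners LP.
Chain via Copperline Capital LLC (R2): 84% × 14% = 11.76% of Silverbay Partners LP.
Aggregating (R1): 57% + 17.86% + 11.76% = 86.62%.
86.62% exceeds the 80% threshold, so Zara is a related party to Silverbay Partners LP.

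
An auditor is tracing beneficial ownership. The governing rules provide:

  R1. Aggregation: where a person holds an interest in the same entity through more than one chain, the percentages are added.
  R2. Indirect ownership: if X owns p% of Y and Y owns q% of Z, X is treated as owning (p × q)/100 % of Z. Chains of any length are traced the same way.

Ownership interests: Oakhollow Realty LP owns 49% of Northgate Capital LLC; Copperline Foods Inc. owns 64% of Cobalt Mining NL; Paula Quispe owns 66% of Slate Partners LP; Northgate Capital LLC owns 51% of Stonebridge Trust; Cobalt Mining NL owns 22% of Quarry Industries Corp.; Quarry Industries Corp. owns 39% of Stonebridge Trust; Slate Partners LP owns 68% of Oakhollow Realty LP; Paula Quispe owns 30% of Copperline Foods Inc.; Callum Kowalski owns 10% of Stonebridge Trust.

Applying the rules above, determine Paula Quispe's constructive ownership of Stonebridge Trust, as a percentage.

Chain via Slate Partners LP → Oakhollow Realty LP → Northgate Capital LLC (R2): 66% × 68% × 49% × 51% = 11.215512% of Stonebridge Trust.
Chain via Copperline Foods Inc. → Cobalt Mining NL → Quarry Industries Corp. (R2): 30% × 64% × 22% × 39% = 1.64736% of Stonebridge Trust.
Aggregating (R1): 11.215512% + 1.64736% = 12.862872%.

12.862872%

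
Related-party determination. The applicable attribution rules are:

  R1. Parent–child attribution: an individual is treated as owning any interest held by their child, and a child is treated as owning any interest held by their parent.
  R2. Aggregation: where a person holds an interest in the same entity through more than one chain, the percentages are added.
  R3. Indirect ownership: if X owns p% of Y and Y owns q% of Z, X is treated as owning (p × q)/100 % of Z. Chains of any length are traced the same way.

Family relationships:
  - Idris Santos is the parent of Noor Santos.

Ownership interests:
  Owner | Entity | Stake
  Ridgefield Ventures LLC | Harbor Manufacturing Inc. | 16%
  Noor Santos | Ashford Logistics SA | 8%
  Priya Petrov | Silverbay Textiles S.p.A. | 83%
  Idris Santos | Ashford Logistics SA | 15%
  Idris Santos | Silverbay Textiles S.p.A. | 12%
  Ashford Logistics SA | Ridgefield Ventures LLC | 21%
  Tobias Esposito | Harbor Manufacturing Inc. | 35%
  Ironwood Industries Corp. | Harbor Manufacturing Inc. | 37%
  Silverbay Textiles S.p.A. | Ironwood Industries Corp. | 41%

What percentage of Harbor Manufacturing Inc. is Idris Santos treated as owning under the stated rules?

By parent–child attribution (R1), Idris Santos is treated as also owning Noor Santos's interest in Ashford Logistics SA, giving 15% + 8% = 23%.
Chain via Silverbay Textiles S.p.A. → Ironwood Industries Corp. (R3): 12% × 41% × 37% = 1.8204% of Harbor Manufacturing Inc.
Chain via Ashford Logistics SA → Ridgefield Ventures LLC (R3): 23% × 21% × 16% = 0.7728% of Harbor Manufacturing Inc.
Aggregating (R2): 1.8204% + 0.7728% = 2.5932%.

2.5932%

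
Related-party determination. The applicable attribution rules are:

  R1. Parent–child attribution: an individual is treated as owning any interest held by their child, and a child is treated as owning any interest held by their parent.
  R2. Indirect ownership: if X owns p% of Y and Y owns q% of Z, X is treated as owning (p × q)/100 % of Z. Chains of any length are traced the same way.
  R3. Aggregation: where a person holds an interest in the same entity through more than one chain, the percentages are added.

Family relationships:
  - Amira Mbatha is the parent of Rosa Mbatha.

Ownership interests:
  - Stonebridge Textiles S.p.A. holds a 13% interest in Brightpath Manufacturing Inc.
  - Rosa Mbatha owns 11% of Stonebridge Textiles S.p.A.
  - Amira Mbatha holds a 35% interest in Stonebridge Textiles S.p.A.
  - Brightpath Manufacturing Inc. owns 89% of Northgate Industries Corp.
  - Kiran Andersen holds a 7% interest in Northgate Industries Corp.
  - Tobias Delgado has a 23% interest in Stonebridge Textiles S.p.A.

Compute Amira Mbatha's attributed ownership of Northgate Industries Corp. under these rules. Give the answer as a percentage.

By parent–child attribution (R1), Amira Mbatha is treated as also owning Rosa Mbatha's interest in Stonebridge Textiles S.p.A, giving 35% + 11% = 46%.
Chain via Stonebridge Textiles S.p.A. → Brightpath Manufacturing Inc. (R2): 46% × 13% × 89% = 5.3222% of Northgate Industries Corp.

5.3222%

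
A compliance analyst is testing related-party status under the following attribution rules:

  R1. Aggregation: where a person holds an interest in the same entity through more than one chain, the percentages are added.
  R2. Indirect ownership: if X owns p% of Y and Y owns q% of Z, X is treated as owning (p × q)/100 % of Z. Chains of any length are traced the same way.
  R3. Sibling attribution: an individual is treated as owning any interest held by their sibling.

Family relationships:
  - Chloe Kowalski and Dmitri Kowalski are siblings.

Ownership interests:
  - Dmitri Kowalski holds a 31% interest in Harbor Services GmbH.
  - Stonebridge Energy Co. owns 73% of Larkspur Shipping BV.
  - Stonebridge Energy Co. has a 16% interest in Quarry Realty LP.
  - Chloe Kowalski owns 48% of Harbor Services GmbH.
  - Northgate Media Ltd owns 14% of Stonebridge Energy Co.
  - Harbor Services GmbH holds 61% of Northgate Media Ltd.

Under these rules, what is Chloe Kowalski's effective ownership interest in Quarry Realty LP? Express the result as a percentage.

By sibling attribution (R3), Chloe Kowalski is treated as also owning Dmitri Kowalski's interest in Harbor Services GmbH, giving 48% + 31% = 79%.
Chain via Harbor Services GmbH → Northgate Media Ltd → Stonebridge Energy Co. (R2): 79% × 61% × 14% × 16% = 1.079456% of Quarry Realty LP.

1.079456%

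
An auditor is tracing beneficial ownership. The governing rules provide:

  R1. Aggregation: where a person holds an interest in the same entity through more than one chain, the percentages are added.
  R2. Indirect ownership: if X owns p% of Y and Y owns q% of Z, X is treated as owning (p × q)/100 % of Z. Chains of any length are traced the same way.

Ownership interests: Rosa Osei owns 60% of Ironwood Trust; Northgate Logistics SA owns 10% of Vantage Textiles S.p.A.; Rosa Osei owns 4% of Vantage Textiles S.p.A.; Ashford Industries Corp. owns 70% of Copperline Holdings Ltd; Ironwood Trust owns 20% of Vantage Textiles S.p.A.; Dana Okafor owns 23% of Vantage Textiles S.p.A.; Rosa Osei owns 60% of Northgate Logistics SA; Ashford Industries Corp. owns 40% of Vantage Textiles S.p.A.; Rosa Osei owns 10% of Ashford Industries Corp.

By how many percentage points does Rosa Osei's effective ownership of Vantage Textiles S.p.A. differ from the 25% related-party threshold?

1

Chain via Ironwood Trust (R2): 60% × 20% = 12% of Vantage Textiles S.p.A.
Chain via Ashford Industries Corp. (R2): 10% × 40% = 4% of Vantage Textiles S.p.A.
Chain via Northgate Logistics SA (R2): 60% × 10% = 6% of Vantage Textiles S.p.A.
Direct interest in Vantage Textiles S.p.A: 4%.
Aggregating (R1): 12% + 4% + 6% + 4% = 26%.
26% exceeds the 25% threshold by 1 percentage points.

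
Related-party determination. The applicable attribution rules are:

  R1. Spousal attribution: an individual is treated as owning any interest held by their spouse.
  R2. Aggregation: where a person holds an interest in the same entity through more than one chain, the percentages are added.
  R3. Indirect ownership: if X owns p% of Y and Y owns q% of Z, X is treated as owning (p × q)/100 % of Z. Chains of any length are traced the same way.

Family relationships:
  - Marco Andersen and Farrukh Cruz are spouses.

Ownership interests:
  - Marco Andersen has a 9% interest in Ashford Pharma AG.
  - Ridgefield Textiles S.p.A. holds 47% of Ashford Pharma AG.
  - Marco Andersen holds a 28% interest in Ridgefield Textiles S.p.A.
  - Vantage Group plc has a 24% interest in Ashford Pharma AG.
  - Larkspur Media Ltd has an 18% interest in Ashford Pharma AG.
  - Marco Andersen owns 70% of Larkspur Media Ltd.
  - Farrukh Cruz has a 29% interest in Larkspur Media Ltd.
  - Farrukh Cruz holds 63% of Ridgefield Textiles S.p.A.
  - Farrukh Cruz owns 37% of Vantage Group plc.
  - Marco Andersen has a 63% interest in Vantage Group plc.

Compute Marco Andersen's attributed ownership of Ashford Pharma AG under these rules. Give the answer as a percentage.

By spousal attribution (R1), Marco Andersen is treated as also owning Farrukh Cruz's interest in Vantage Group plc, giving 63% + 37% = 100%.
By spousal attribution (R1), Marco Andersen is treated as also owning Farrukh Cruz's interest in Ridgefield Textiles S.p.A, giving 28% + 63% = 91%.
By spousal attribution (R1), Marco Andersen is treated as also owning Farrukh Cruz's interest in Larkspur Media Ltd, giving 70% + 29% = 99%.
Chain via Vantage Group plc (R3): 100% × 24% = 24% of Ashford Pharma AG.
Chain via Ridgefield Textiles S.p.A. (R3): 91% × 47% = 42.77% of Ashford Pharma AG.
Chain via Larkspur Media Ltd (R3): 99% × 18% = 17.82% of Ashford Pharma AG.
Direct interest in Ashford Pharma AG: 9%.
Aggregating (R2): 24% + 42.77% + 17.82% + 9% = 93.59%.

93.59%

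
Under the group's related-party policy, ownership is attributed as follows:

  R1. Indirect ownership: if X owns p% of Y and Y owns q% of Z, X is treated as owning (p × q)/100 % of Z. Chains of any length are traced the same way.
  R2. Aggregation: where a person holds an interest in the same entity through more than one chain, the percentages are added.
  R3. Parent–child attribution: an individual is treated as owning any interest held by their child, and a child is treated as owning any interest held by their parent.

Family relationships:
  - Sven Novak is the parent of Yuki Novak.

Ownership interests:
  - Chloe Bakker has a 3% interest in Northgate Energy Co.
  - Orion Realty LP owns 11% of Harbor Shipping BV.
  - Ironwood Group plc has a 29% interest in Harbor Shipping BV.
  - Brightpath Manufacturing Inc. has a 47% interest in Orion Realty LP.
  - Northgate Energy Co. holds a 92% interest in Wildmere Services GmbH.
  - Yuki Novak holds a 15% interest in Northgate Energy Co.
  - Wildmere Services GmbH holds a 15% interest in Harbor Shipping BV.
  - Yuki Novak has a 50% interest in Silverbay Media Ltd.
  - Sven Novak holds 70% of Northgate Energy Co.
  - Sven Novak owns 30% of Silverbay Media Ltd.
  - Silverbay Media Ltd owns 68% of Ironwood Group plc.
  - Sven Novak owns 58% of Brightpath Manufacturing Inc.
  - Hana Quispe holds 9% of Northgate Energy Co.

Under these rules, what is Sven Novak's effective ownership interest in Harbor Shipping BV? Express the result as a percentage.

By parent–child attribution (R3), Sven Novak is treated as also owning Yuki Novak's interest in Northgate Energy Co, giving 70% + 15% = 85%.
By parent–child attribution (R3), Sven Novak is treated as also owning Yuki Novak's interest in Silverbay Media Ltd, giving 30% + 50% = 80%.
Chain via Northgate Energy Co. → Wildmere Services GmbH (R1): 85% × 92% × 15% = 11.73% of Harbor Shipping BV.
Chain via Silverbay Media Ltd → Ironwood Group plc (R1): 80% × 68% × 29% = 15.776% of Harbor Shipping BV.
Chain via Brightpath Manufacturing Inc. → Orion Realty LP (R1): 58% × 47% × 11% = 2.9986% of Harbor Shipping BV.
Aggregating (R2): 11.73% + 15.776% + 2.9986% = 30.5046%.

30.5046%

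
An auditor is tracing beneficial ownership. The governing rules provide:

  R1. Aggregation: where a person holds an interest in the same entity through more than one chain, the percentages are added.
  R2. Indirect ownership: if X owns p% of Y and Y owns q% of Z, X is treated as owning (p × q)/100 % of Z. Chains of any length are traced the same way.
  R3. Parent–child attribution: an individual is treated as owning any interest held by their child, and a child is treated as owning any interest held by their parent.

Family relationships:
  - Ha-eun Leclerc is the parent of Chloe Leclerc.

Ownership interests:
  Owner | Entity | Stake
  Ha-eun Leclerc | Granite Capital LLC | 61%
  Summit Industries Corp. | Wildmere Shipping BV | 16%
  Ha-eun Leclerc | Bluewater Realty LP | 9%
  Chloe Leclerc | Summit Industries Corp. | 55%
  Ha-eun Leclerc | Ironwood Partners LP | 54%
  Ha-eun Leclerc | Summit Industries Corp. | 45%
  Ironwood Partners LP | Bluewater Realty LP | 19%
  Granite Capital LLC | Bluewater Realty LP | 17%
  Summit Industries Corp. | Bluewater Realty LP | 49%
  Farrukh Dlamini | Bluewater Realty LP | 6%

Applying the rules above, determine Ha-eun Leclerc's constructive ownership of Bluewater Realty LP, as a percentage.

78.63%

By parent–child attribution (R3), Ha-eun Leclerc is treated as also owning Chloe Leclerc's interest in Summit Industries Corp, giving 45% + 55% = 100%.
Chain via Summit Industries Corp. (R2): 100% × 49% = 49% of Bluewater Realty LP.
Chain via Ironwood Partners LP (R2): 54% × 19% = 10.26% of Bluewater Realty LP.
Chain via Granite Capital LLC (R2): 61% × 17% = 10.37% of Bluewater Realty LP.
Direct interest in Bluewater Realty LP: 9%.
Aggregating (R1): 49% + 10.26% + 10.37% + 9% = 78.63%.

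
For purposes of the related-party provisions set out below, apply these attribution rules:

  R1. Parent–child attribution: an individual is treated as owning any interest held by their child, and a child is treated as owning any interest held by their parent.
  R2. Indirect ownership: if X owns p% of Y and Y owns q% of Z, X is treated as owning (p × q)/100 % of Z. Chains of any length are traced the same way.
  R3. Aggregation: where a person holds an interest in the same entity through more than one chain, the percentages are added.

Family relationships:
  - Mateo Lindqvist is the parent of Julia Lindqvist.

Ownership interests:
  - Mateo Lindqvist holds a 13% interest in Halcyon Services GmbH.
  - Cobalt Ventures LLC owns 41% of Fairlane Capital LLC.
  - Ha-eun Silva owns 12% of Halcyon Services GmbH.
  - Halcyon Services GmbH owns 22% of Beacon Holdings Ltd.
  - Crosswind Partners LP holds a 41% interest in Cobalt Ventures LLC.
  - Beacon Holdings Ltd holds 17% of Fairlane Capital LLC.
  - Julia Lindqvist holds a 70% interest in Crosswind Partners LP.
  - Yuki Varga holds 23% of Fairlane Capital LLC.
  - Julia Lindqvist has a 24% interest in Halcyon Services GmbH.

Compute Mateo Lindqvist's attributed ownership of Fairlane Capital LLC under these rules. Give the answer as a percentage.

13.1508%

By parent–child attribution (R1), Mateo Lindqvist is treated as also owning Julia Lindqvist's interest in Halcyon Services GmbH, giving 13% + 24% = 37%.
By parent–child attribution (R1), Mateo Lindqvist is treated as owning Julia Lindqvist's 70% interest in Crosswind Partners LP.
Chain via Halcyon Services GmbH → Beacon Holdings Ltd (R2): 37% × 22% × 17% = 1.3838% of Fairlane Capital LLC.
Chain via Crosswind Partners LP → Cobalt Ventures LLC (R2): 70% × 41% × 41% = 11.767% of Fairlane Capital LLC.
Aggregating (R3): 1.3838% + 11.767% = 13.1508%.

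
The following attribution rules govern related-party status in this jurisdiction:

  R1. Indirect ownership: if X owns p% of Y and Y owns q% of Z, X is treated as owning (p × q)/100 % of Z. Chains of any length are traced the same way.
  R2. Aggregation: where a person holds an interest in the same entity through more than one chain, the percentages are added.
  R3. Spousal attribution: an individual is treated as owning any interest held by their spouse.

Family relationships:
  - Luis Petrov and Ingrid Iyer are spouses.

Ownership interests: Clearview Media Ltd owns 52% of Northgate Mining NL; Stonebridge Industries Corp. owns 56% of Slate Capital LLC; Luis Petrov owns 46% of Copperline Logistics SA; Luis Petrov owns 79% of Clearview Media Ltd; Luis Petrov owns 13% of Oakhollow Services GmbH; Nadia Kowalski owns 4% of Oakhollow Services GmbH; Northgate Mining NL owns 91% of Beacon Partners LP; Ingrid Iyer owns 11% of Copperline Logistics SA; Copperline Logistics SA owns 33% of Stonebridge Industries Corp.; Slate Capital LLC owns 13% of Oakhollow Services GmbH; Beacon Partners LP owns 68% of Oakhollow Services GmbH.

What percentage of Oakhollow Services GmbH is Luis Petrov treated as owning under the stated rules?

39.789672%

By spousal attribution (R3), Luis Petrov is treated as also owning Ingrid Iyer's interest in Copperline Logistics SA, giving 46% + 11% = 57%.
Chain via Copperline Logistics SA → Stonebridge Industries Corp. → Slate Capital LLC (R1): 57% × 33% × 56% × 13% = 1.369368% of Oakhollow Services GmbH.
Chain via Clearview Media Ltd → Northgate Mining NL → Beacon Partners LP (R1): 79% × 52% × 91% × 68% = 25.420304% of Oakhollow Services GmbH.
Direct interest in Oakhollow Services GmbH: 13%.
Aggregating (R2): 1.369368% + 25.420304% + 13% = 39.789672%.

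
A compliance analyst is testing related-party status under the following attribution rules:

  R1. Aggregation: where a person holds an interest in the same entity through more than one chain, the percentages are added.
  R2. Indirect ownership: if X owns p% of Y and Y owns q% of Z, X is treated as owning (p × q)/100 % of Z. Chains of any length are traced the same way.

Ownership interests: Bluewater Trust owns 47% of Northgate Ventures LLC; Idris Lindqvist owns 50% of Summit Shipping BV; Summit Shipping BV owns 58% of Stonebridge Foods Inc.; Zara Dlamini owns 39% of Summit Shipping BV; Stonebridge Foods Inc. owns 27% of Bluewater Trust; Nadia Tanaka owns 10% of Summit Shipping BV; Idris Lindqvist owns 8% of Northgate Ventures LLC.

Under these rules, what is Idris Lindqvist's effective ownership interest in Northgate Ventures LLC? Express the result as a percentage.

Chain via Summit Shipping BV → Stonebridge Foods Inc. → Bluewater Trust (R2): 50% × 58% × 27% × 47% = 3.6801% of Northgate Ventures LLC.
Direct interest in Northgate Ventures LLC: 8%.
Aggregating (R1): 3.6801% + 8% = 11.6801%.

11.6801%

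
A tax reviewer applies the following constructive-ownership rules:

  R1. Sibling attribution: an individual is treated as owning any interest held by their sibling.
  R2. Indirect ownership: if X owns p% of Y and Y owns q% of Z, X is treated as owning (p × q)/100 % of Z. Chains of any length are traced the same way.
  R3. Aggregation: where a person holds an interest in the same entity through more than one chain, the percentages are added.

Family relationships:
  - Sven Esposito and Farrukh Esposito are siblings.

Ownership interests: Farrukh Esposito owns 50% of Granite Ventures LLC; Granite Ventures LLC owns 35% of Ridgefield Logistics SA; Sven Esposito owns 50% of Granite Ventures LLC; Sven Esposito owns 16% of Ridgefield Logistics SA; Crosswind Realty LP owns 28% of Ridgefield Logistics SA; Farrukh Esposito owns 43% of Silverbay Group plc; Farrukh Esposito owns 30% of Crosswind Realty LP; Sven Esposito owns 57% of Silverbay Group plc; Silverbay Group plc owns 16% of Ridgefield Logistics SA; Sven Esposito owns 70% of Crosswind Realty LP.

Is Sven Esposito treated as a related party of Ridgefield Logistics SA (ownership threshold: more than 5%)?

By sibling attribution (R1), Sven Esposito is treated as also owning Farrukh Esposito's interest in Crosswind Realty LP, giving 70% + 30% = 100%.
By sibling attribution (R1), Sven Esposito is treated as also owning Farrukh Esposito's interest in Silverbay Group plc, giving 57% + 43% = 100%.
By sibling attribution (R1), Sven Esposito is treated as also owning Farrukh Esposito's interest in Granite Ventures LLC, giving 50% + 50% = 100%.
Chain via Crosswind Realty LP (R2): 100% × 28% = 28% of Ridgefield Logistics SA.
Chain via Silverbay Group plc (R2): 100% × 16% = 16% of Ridgefield Logistics SA.
Chain via Granite Ventures LLC (R2): 100% × 35% = 35% of Ridgefield Logistics SA.
Direct interest in Ridgefield Logistics SA: 16%.
Aggregating (R3): 28% + 16% + 35% + 16% = 95%.
95% exceeds the 5% threshold, so Sven is a related party to Ridgefield Logistics SA.

Yes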